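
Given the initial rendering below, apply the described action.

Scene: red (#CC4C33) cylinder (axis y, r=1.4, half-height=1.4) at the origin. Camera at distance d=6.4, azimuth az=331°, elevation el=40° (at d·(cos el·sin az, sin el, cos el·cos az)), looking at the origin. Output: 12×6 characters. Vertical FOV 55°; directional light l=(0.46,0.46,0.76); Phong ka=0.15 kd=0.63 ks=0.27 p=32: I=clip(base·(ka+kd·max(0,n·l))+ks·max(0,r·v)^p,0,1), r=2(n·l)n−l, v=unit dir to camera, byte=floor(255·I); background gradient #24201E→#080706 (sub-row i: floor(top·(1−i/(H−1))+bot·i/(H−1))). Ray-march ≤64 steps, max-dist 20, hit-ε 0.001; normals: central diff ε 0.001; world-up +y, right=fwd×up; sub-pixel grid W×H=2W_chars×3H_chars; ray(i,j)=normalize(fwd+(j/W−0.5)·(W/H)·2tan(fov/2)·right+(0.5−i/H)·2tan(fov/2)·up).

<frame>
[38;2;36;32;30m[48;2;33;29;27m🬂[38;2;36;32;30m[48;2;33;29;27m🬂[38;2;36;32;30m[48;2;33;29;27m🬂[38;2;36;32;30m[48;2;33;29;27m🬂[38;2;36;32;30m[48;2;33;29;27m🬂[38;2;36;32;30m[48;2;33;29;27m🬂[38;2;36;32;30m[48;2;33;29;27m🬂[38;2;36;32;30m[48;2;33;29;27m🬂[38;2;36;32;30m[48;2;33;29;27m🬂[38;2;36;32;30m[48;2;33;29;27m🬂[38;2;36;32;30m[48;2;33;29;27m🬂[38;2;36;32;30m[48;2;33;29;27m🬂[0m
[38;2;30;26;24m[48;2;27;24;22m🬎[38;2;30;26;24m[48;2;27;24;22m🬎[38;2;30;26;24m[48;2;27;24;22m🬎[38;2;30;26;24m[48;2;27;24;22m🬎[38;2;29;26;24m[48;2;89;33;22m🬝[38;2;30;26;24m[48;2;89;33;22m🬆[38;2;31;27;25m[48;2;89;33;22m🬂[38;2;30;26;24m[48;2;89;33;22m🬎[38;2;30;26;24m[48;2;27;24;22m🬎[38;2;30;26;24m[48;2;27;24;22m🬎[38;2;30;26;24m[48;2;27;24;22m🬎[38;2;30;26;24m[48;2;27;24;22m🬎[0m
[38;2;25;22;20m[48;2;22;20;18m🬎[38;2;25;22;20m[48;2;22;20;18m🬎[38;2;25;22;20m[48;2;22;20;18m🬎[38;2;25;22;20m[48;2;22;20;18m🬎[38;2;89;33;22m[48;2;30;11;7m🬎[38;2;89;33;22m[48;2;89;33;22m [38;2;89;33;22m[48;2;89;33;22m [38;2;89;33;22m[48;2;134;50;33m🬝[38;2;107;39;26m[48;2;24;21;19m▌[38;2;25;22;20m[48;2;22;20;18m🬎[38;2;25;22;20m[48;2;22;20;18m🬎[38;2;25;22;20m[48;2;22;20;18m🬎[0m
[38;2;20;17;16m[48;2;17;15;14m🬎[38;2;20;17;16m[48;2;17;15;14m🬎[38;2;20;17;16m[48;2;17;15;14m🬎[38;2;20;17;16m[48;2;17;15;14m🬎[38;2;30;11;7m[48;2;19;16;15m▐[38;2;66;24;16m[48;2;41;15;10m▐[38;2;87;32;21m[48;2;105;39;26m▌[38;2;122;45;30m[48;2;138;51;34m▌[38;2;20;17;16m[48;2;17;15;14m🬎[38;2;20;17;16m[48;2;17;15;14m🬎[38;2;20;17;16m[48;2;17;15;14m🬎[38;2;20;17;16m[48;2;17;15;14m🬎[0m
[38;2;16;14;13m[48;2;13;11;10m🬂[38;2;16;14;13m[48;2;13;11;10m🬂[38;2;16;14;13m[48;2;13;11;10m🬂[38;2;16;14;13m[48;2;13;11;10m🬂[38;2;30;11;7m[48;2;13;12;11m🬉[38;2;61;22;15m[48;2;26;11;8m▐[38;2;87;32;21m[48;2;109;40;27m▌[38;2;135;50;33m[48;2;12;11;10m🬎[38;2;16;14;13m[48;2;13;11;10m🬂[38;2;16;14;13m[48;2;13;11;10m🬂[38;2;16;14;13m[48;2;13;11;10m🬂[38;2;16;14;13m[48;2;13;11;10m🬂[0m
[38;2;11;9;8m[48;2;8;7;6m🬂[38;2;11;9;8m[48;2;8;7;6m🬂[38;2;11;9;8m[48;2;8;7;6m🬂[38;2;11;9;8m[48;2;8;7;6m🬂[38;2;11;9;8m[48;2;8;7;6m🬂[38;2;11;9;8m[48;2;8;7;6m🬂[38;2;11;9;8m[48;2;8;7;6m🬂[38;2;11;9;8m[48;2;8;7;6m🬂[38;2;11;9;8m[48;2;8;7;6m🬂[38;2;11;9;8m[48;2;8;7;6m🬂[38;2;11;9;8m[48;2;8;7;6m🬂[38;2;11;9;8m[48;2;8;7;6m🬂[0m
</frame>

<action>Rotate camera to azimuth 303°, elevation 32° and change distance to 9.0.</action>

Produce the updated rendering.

<frame>
[38;2;36;32;30m[48;2;33;29;27m🬂[38;2;36;32;30m[48;2;33;29;27m🬂[38;2;36;32;30m[48;2;33;29;27m🬂[38;2;36;32;30m[48;2;33;29;27m🬂[38;2;36;32;30m[48;2;33;29;27m🬂[38;2;36;32;30m[48;2;33;29;27m🬂[38;2;36;32;30m[48;2;33;29;27m🬂[38;2;36;32;30m[48;2;33;29;27m🬂[38;2;36;32;30m[48;2;33;29;27m🬂[38;2;36;32;30m[48;2;33;29;27m🬂[38;2;36;32;30m[48;2;33;29;27m🬂[38;2;36;32;30m[48;2;33;29;27m🬂[0m
[38;2;30;26;24m[48;2;27;24;22m🬎[38;2;30;26;24m[48;2;27;24;22m🬎[38;2;30;26;24m[48;2;27;24;22m🬎[38;2;30;26;24m[48;2;27;24;22m🬎[38;2;30;26;24m[48;2;27;24;22m🬎[38;2;30;26;24m[48;2;27;24;22m🬎[38;2;30;26;24m[48;2;27;24;22m🬎[38;2;30;26;24m[48;2;27;24;22m🬎[38;2;30;26;24m[48;2;27;24;22m🬎[38;2;30;26;24m[48;2;27;24;22m🬎[38;2;30;26;24m[48;2;27;24;22m🬎[38;2;30;26;24m[48;2;27;24;22m🬎[0m
[38;2;25;22;20m[48;2;22;20;18m🬎[38;2;25;22;20m[48;2;22;20;18m🬎[38;2;25;22;20m[48;2;22;20;18m🬎[38;2;25;22;20m[48;2;22;20;18m🬎[38;2;25;22;20m[48;2;22;20;18m🬎[38;2;89;33;22m[48;2;30;11;7m🬎[38;2;84;31;20m[48;2;34;12;8m🬬[38;2;93;34;23m[48;2;24;21;19m▌[38;2;25;22;20m[48;2;22;20;18m🬎[38;2;25;22;20m[48;2;22;20;18m🬎[38;2;25;22;20m[48;2;22;20;18m🬎[38;2;25;22;20m[48;2;22;20;18m🬎[0m
[38;2;20;17;16m[48;2;17;15;14m🬎[38;2;20;17;16m[48;2;17;15;14m🬎[38;2;20;17;16m[48;2;17;15;14m🬎[38;2;20;17;16m[48;2;17;15;14m🬎[38;2;20;17;16m[48;2;17;15;14m🬎[38;2;30;11;7m[48;2;30;11;7m [38;2;34;12;8m[48;2;70;25;17m▌[38;2;109;40;27m[48;2;19;16;15m▌[38;2;20;17;16m[48;2;17;15;14m🬎[38;2;20;17;16m[48;2;17;15;14m🬎[38;2;20;17;16m[48;2;17;15;14m🬎[38;2;20;17;16m[48;2;17;15;14m🬎[0m
[38;2;16;14;13m[48;2;13;11;10m🬂[38;2;16;14;13m[48;2;13;11;10m🬂[38;2;16;14;13m[48;2;13;11;10m🬂[38;2;16;14;13m[48;2;13;11;10m🬂[38;2;16;14;13m[48;2;13;11;10m🬂[38;2;30;11;7m[48;2;13;11;10m🬂[38;2;73;27;18m[48;2;17;11;10m🬁[38;2;116;43;29m[48;2;13;12;11m🬀[38;2;16;14;13m[48;2;13;11;10m🬂[38;2;16;14;13m[48;2;13;11;10m🬂[38;2;16;14;13m[48;2;13;11;10m🬂[38;2;16;14;13m[48;2;13;11;10m🬂[0m
[38;2;11;9;8m[48;2;8;7;6m🬂[38;2;11;9;8m[48;2;8;7;6m🬂[38;2;11;9;8m[48;2;8;7;6m🬂[38;2;11;9;8m[48;2;8;7;6m🬂[38;2;11;9;8m[48;2;8;7;6m🬂[38;2;11;9;8m[48;2;8;7;6m🬂[38;2;11;9;8m[48;2;8;7;6m🬂[38;2;11;9;8m[48;2;8;7;6m🬂[38;2;11;9;8m[48;2;8;7;6m🬂[38;2;11;9;8m[48;2;8;7;6m🬂[38;2;11;9;8m[48;2;8;7;6m🬂[38;2;11;9;8m[48;2;8;7;6m🬂[0m
</frame>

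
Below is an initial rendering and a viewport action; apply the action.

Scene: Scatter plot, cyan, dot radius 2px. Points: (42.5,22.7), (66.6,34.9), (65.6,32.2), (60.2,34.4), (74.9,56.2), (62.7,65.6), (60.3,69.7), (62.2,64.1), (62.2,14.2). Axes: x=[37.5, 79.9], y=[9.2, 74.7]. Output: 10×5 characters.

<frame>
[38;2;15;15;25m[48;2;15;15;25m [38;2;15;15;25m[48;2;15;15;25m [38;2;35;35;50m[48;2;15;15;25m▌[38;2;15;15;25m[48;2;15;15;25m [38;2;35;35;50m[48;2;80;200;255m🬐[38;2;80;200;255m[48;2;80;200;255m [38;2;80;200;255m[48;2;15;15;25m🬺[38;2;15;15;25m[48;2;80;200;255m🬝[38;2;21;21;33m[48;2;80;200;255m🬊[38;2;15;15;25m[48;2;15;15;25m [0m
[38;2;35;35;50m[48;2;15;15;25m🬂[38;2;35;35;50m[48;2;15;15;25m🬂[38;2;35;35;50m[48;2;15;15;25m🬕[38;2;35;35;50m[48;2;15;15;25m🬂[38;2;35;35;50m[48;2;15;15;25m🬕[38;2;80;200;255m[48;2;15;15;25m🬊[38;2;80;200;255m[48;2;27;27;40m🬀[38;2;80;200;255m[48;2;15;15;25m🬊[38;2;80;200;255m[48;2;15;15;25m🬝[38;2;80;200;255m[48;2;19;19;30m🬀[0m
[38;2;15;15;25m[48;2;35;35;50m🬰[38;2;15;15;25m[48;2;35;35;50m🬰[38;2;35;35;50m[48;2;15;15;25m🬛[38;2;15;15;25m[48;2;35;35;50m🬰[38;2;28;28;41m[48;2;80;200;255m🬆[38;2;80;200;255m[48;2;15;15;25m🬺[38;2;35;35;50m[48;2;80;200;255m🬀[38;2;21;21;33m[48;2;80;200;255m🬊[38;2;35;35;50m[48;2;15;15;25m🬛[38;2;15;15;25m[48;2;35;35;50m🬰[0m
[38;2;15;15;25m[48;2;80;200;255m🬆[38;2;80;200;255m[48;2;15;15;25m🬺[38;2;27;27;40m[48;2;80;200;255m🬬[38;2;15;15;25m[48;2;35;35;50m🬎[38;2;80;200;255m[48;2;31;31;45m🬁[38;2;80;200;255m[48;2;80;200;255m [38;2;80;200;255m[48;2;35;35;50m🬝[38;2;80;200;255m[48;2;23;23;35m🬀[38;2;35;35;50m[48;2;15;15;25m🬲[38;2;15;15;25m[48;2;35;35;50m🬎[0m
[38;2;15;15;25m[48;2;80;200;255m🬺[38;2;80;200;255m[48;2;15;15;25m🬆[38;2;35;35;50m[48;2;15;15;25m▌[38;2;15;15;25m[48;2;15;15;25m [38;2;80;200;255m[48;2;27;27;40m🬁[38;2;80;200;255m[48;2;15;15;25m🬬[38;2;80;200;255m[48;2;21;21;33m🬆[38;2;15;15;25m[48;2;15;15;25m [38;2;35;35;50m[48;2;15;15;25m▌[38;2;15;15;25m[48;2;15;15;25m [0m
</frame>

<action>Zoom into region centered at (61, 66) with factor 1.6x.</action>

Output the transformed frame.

<frame>
[38;2;15;15;25m[48;2;15;15;25m [38;2;15;15;25m[48;2;15;15;25m [38;2;35;35;50m[48;2;15;15;25m▌[38;2;15;15;25m[48;2;15;15;25m [38;2;35;35;50m[48;2;15;15;25m▌[38;2;15;15;25m[48;2;15;15;25m [38;2;35;35;50m[48;2;15;15;25m▌[38;2;15;15;25m[48;2;15;15;25m [38;2;35;35;50m[48;2;15;15;25m▌[38;2;15;15;25m[48;2;15;15;25m [0m
[38;2;35;35;50m[48;2;15;15;25m🬂[38;2;35;35;50m[48;2;15;15;25m🬂[38;2;35;35;50m[48;2;15;15;25m🬕[38;2;28;28;41m[48;2;80;200;255m🬆[38;2;80;200;255m[48;2;35;35;50m🬺[38;2;23;23;35m[48;2;80;200;255m🬬[38;2;35;35;50m[48;2;15;15;25m🬕[38;2;35;35;50m[48;2;15;15;25m🬂[38;2;35;35;50m[48;2;15;15;25m🬕[38;2;35;35;50m[48;2;15;15;25m🬂[0m
[38;2;15;15;25m[48;2;35;35;50m🬰[38;2;15;15;25m[48;2;35;35;50m🬰[38;2;35;35;50m[48;2;15;15;25m🬛[38;2;23;23;35m[48;2;80;200;255m🬺[38;2;80;200;255m[48;2;35;35;50m🬬[38;2;80;200;255m[48;2;80;200;255m [38;2;27;27;40m[48;2;80;200;255m🬸[38;2;15;15;25m[48;2;35;35;50m🬰[38;2;35;35;50m[48;2;15;15;25m🬛[38;2;23;23;35m[48;2;80;200;255m🬝[0m
[38;2;15;15;25m[48;2;35;35;50m🬎[38;2;15;15;25m[48;2;35;35;50m🬎[38;2;35;35;50m[48;2;15;15;25m🬲[38;2;15;15;25m[48;2;35;35;50m🬎[38;2;35;35;50m[48;2;15;15;25m🬲[38;2;80;200;255m[48;2;23;23;35m🬀[38;2;35;35;50m[48;2;15;15;25m🬲[38;2;15;15;25m[48;2;35;35;50m🬎[38;2;31;31;45m[48;2;80;200;255m🬴[38;2;80;200;255m[48;2;80;200;255m [0m
[38;2;15;15;25m[48;2;15;15;25m [38;2;15;15;25m[48;2;15;15;25m [38;2;35;35;50m[48;2;15;15;25m▌[38;2;15;15;25m[48;2;15;15;25m [38;2;35;35;50m[48;2;15;15;25m▌[38;2;15;15;25m[48;2;15;15;25m [38;2;35;35;50m[48;2;15;15;25m▌[38;2;15;15;25m[48;2;15;15;25m [38;2;35;35;50m[48;2;15;15;25m▌[38;2;15;15;25m[48;2;80;200;255m🬺[0m
</frame>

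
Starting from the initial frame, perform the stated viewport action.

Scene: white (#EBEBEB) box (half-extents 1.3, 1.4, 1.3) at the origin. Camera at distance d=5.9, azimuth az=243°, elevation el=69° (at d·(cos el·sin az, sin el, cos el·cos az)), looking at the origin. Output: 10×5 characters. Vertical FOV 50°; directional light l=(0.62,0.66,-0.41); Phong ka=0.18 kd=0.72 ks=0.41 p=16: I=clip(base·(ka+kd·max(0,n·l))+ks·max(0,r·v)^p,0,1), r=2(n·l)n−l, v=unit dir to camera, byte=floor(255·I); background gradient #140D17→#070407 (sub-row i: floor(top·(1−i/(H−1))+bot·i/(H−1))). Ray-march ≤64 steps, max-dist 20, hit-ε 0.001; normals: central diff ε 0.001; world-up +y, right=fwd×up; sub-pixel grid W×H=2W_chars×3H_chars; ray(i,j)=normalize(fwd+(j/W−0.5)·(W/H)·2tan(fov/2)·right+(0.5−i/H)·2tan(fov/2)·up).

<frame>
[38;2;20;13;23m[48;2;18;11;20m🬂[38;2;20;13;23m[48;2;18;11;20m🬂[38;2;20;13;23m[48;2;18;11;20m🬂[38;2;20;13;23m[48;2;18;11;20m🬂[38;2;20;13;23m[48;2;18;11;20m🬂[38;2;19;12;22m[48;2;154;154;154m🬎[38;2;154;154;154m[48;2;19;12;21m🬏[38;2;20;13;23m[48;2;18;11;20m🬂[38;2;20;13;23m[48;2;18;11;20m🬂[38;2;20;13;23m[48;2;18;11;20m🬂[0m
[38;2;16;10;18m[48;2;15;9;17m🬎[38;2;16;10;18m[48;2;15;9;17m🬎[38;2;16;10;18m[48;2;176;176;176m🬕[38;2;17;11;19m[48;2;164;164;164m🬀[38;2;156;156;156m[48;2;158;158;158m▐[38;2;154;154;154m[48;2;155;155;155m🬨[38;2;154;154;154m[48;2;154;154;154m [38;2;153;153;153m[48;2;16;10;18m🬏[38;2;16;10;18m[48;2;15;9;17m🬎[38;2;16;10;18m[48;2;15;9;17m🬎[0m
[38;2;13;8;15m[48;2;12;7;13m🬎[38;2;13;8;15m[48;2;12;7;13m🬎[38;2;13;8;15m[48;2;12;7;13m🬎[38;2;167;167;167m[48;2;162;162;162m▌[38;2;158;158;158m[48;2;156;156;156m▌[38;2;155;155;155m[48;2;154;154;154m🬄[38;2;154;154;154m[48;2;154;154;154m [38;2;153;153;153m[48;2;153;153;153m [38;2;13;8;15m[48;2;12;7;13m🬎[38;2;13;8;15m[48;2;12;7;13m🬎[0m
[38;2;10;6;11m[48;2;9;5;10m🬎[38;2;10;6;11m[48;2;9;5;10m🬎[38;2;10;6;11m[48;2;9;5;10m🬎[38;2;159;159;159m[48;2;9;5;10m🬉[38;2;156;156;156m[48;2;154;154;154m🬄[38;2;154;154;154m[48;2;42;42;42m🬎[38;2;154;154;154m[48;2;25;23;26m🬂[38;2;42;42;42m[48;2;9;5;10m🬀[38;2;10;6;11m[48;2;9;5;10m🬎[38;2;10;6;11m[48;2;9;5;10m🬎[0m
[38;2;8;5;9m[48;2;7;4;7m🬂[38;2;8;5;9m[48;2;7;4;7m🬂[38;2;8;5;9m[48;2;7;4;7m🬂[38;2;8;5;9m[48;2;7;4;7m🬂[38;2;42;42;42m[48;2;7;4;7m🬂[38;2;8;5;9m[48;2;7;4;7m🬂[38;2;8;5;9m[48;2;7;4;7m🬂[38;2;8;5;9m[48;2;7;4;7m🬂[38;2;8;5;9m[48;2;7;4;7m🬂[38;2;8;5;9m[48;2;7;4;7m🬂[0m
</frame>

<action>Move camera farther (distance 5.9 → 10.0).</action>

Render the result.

<frame>
[38;2;20;13;23m[48;2;18;11;20m🬂[38;2;20;13;23m[48;2;18;11;20m🬂[38;2;20;13;23m[48;2;18;11;20m🬂[38;2;20;13;23m[48;2;18;11;20m🬂[38;2;20;13;23m[48;2;18;11;20m🬂[38;2;20;13;23m[48;2;18;11;20m🬂[38;2;20;13;23m[48;2;18;11;20m🬂[38;2;20;13;23m[48;2;18;11;20m🬂[38;2;20;13;23m[48;2;18;11;20m🬂[38;2;20;13;23m[48;2;18;11;20m🬂[0m
[38;2;16;10;18m[48;2;15;9;17m🬎[38;2;16;10;18m[48;2;15;9;17m🬎[38;2;16;10;18m[48;2;15;9;17m🬎[38;2;16;10;18m[48;2;15;9;17m🬎[38;2;16;10;18m[48;2;156;156;156m🬝[38;2;16;10;18m[48;2;154;154;154m🬆[38;2;16;10;18m[48;2;15;9;17m🬎[38;2;16;10;18m[48;2;15;9;17m🬎[38;2;16;10;18m[48;2;15;9;17m🬎[38;2;16;10;18m[48;2;15;9;17m🬎[0m
[38;2;13;8;15m[48;2;12;7;13m🬎[38;2;13;8;15m[48;2;12;7;13m🬎[38;2;13;8;15m[48;2;12;7;13m🬎[38;2;13;8;15m[48;2;12;7;13m🬎[38;2;157;157;157m[48;2;111;111;111m🬬[38;2;155;155;155m[48;2;154;154;154m🬄[38;2;154;154;154m[48;2;23;19;24m▌[38;2;13;8;15m[48;2;12;7;13m🬎[38;2;13;8;15m[48;2;12;7;13m🬎[38;2;13;8;15m[48;2;12;7;13m🬎[0m
[38;2;10;6;11m[48;2;9;5;10m🬎[38;2;10;6;11m[48;2;9;5;10m🬎[38;2;10;6;11m[48;2;9;5;10m🬎[38;2;10;6;11m[48;2;9;5;10m🬎[38;2;155;155;155m[48;2;16;13;17m🬁[38;2;154;154;154m[48;2;22;20;23m🬀[38;2;42;42;42m[48;2;9;5;10m🬀[38;2;10;6;11m[48;2;9;5;10m🬎[38;2;10;6;11m[48;2;9;5;10m🬎[38;2;10;6;11m[48;2;9;5;10m🬎[0m
[38;2;8;5;9m[48;2;7;4;7m🬂[38;2;8;5;9m[48;2;7;4;7m🬂[38;2;8;5;9m[48;2;7;4;7m🬂[38;2;8;5;9m[48;2;7;4;7m🬂[38;2;8;5;9m[48;2;7;4;7m🬂[38;2;8;5;9m[48;2;7;4;7m🬂[38;2;8;5;9m[48;2;7;4;7m🬂[38;2;8;5;9m[48;2;7;4;7m🬂[38;2;8;5;9m[48;2;7;4;7m🬂[38;2;8;5;9m[48;2;7;4;7m🬂[0m
</frame>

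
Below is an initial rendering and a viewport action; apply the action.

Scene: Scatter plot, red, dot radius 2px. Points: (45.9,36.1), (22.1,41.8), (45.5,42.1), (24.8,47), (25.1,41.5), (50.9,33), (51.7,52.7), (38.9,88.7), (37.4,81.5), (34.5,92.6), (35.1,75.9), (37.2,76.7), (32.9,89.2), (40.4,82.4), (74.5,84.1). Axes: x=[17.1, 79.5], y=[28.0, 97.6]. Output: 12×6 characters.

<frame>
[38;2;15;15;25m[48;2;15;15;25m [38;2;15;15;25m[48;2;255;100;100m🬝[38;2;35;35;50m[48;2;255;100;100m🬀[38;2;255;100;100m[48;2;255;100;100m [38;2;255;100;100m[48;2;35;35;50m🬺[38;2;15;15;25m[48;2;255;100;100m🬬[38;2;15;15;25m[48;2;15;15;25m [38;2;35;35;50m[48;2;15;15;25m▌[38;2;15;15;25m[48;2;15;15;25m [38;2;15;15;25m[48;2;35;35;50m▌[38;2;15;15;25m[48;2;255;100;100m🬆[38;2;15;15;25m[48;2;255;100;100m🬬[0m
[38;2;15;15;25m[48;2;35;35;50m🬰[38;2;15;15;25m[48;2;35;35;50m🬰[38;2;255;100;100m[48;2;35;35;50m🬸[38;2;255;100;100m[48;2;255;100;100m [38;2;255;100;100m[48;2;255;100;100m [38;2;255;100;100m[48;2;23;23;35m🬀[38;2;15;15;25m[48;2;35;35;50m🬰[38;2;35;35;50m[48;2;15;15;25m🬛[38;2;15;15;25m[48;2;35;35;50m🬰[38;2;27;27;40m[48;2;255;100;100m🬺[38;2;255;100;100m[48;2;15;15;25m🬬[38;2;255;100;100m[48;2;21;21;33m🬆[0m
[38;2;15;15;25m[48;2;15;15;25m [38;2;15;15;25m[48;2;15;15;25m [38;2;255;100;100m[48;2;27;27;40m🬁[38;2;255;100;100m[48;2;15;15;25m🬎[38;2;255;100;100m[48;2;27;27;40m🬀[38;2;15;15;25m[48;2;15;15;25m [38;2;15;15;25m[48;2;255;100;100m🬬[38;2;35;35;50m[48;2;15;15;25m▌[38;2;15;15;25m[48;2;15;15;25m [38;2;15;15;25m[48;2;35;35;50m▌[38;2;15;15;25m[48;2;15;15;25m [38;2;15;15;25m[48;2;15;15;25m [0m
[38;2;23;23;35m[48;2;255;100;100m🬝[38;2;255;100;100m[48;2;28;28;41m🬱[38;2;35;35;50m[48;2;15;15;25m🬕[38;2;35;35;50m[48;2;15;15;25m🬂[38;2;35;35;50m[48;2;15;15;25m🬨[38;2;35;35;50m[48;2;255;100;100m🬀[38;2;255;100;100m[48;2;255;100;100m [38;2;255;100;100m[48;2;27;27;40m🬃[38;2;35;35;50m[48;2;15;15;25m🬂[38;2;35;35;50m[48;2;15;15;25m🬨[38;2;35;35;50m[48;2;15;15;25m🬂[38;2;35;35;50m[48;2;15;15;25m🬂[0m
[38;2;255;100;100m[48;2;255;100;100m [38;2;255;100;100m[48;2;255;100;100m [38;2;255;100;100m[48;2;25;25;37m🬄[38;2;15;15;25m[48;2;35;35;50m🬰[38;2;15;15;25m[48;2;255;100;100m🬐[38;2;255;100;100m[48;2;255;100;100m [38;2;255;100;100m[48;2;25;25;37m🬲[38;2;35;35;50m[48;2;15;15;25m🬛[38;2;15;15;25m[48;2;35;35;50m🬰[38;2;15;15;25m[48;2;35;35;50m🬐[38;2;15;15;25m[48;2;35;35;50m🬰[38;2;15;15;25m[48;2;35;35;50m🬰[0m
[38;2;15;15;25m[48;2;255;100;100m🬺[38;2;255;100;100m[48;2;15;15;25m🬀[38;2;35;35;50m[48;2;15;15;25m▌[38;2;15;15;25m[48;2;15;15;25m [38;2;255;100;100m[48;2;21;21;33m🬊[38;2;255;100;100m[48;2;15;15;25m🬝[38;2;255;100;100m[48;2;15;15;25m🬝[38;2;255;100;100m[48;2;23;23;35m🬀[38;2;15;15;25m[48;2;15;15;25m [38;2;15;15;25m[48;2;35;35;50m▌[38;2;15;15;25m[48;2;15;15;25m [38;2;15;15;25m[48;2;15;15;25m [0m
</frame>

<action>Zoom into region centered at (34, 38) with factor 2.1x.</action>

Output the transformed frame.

<frame>
[38;2;15;15;25m[48;2;15;15;25m [38;2;15;15;25m[48;2;255;100;100m🬝[38;2;21;21;33m[48;2;255;100;100m🬊[38;2;15;15;25m[48;2;15;15;25m [38;2;15;15;25m[48;2;35;35;50m▌[38;2;15;15;25m[48;2;15;15;25m [38;2;15;15;25m[48;2;15;15;25m [38;2;35;35;50m[48;2;15;15;25m▌[38;2;15;15;25m[48;2;15;15;25m [38;2;15;15;25m[48;2;35;35;50m▌[38;2;15;15;25m[48;2;15;15;25m [38;2;15;15;25m[48;2;15;15;25m [0m
[38;2;23;23;35m[48;2;255;100;100m🬝[38;2;255;100;100m[48;2;255;100;100m [38;2;255;100;100m[48;2;255;100;100m [38;2;255;100;100m[48;2;23;23;35m🬀[38;2;15;15;25m[48;2;35;35;50m🬐[38;2;15;15;25m[48;2;35;35;50m🬰[38;2;15;15;25m[48;2;35;35;50m🬰[38;2;35;35;50m[48;2;15;15;25m🬛[38;2;15;15;25m[48;2;35;35;50m🬰[38;2;27;27;40m[48;2;255;100;100m🬝[38;2;21;21;33m[48;2;255;100;100m🬊[38;2;15;15;25m[48;2;35;35;50m🬰[0m
[38;2;255;100;100m[48;2;15;15;25m🬊[38;2;255;100;100m[48;2;15;15;25m🬝[38;2;255;100;100m[48;2;15;15;25m🬝[38;2;255;100;100m[48;2;15;15;25m🬀[38;2;15;15;25m[48;2;35;35;50m▌[38;2;15;15;25m[48;2;15;15;25m [38;2;15;15;25m[48;2;15;15;25m [38;2;35;35;50m[48;2;15;15;25m▌[38;2;15;15;25m[48;2;15;15;25m [38;2;255;100;100m[48;2;15;15;25m🬨[38;2;255;100;100m[48;2;255;100;100m [38;2;255;100;100m[48;2;15;15;25m🬀[0m
[38;2;35;35;50m[48;2;15;15;25m🬂[38;2;35;35;50m[48;2;15;15;25m🬂[38;2;35;35;50m[48;2;15;15;25m🬕[38;2;35;35;50m[48;2;15;15;25m🬂[38;2;35;35;50m[48;2;15;15;25m🬨[38;2;35;35;50m[48;2;15;15;25m🬂[38;2;35;35;50m[48;2;15;15;25m🬂[38;2;35;35;50m[48;2;15;15;25m🬕[38;2;35;35;50m[48;2;15;15;25m🬂[38;2;255;100;100m[48;2;21;21;33m🬊[38;2;255;100;100m[48;2;15;15;25m🬝[38;2;255;100;100m[48;2;19;19;30m🬀[0m
[38;2;15;15;25m[48;2;35;35;50m🬰[38;2;15;15;25m[48;2;35;35;50m🬰[38;2;35;35;50m[48;2;15;15;25m🬛[38;2;15;15;25m[48;2;35;35;50m🬰[38;2;15;15;25m[48;2;35;35;50m🬐[38;2;15;15;25m[48;2;35;35;50m🬰[38;2;15;15;25m[48;2;35;35;50m🬰[38;2;35;35;50m[48;2;15;15;25m🬛[38;2;15;15;25m[48;2;35;35;50m🬰[38;2;15;15;25m[48;2;35;35;50m🬐[38;2;15;15;25m[48;2;35;35;50m🬰[38;2;15;15;25m[48;2;35;35;50m🬰[0m
[38;2;15;15;25m[48;2;15;15;25m [38;2;15;15;25m[48;2;15;15;25m [38;2;35;35;50m[48;2;15;15;25m▌[38;2;15;15;25m[48;2;15;15;25m [38;2;15;15;25m[48;2;35;35;50m▌[38;2;15;15;25m[48;2;15;15;25m [38;2;15;15;25m[48;2;15;15;25m [38;2;35;35;50m[48;2;15;15;25m▌[38;2;15;15;25m[48;2;15;15;25m [38;2;15;15;25m[48;2;35;35;50m▌[38;2;15;15;25m[48;2;15;15;25m [38;2;15;15;25m[48;2;15;15;25m [0m
</frame>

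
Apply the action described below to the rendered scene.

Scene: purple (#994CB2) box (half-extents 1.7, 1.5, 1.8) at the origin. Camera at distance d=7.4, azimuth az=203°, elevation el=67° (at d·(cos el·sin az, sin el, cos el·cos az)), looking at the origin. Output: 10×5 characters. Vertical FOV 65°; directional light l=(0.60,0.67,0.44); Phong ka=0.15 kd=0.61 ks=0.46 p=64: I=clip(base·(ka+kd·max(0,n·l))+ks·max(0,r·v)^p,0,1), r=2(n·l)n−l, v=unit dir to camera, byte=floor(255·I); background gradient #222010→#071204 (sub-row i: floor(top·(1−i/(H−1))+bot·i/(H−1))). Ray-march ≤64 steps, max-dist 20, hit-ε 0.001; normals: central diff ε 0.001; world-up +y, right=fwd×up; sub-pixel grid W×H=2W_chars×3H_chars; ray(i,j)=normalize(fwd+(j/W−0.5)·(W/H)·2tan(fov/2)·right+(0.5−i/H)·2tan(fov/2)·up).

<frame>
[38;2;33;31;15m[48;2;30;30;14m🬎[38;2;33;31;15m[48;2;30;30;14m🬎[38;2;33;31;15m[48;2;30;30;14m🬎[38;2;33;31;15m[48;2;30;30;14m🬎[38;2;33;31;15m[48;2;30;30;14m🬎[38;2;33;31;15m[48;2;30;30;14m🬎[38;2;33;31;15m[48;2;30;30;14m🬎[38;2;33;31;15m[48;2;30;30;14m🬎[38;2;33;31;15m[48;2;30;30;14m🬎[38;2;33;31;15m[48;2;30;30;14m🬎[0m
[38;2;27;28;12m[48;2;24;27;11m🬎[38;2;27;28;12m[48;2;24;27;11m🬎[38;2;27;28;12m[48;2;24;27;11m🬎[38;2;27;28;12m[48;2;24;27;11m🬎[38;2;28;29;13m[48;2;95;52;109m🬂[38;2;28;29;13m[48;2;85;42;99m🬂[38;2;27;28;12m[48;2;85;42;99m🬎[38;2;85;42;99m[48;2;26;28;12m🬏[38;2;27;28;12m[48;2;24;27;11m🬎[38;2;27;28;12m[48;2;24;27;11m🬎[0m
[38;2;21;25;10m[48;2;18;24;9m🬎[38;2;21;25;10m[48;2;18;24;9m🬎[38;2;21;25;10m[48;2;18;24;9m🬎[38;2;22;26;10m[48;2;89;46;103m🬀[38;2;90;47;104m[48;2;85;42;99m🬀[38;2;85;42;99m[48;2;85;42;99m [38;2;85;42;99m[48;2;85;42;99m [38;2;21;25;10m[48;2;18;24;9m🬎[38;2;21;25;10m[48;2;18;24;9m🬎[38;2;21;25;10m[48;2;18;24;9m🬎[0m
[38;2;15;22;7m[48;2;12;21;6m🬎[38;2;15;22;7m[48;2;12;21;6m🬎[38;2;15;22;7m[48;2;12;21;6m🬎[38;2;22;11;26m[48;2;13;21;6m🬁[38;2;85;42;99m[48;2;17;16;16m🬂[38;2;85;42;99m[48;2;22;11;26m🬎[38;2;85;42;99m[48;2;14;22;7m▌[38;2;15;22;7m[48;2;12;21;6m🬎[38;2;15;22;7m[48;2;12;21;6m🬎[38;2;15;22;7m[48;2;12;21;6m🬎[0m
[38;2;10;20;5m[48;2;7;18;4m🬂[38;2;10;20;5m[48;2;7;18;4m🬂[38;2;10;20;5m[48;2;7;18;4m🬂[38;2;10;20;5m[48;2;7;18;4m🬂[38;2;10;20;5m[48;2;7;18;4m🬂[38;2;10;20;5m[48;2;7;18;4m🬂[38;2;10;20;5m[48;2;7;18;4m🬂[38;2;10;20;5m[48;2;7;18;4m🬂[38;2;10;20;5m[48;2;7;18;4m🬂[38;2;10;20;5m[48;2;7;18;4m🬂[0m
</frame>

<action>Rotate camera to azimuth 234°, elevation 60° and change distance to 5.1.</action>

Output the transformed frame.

<frame>
[38;2;33;31;15m[48;2;30;30;14m🬎[38;2;33;31;15m[48;2;30;30;14m🬎[38;2;33;31;15m[48;2;30;30;14m🬎[38;2;33;31;15m[48;2;30;30;14m🬎[38;2;32;31;15m[48;2;149;106;163m🬝[38;2;33;31;15m[48;2;144;101;158m🬆[38;2;123;80;137m[48;2;32;31;15m🬏[38;2;33;31;15m[48;2;30;30;14m🬎[38;2;33;31;15m[48;2;30;30;14m🬎[38;2;33;31;15m[48;2;30;30;14m🬎[0m
[38;2;27;28;12m[48;2;24;27;11m🬎[38;2;27;28;12m[48;2;24;27;11m🬎[38;2;28;29;13m[48;2;85;42;99m🬂[38;2;28;29;13m[48;2;96;53;110m🬀[38;2;172;129;186m[48;2;131;88;145m▐[38;2;199;156;213m[48;2;171;128;185m🬌[38;2;135;91;148m[48;2;103;60;117m▌[38;2;89;45;103m[48;2;28;29;13m🬺[38;2;85;42;99m[48;2;26;28;12m🬏[38;2;27;28;12m[48;2;24;27;11m🬎[0m
[38;2;21;25;10m[48;2;18;24;9m🬎[38;2;21;25;10m[48;2;18;24;9m🬎[38;2;85;42;99m[48;2;19;24;9m🬨[38;2;90;47;104m[48;2;85;42;99m🬁[38;2;117;74;131m[48;2;91;48;105m🬁[38;2;122;79;136m[48;2;91;48;105m🬂[38;2;102;59;116m[48;2;87;44;101m🬀[38;2;86;43;100m[48;2;85;42;99m🬀[38;2;85;42;99m[48;2;18;24;9m🬆[38;2;21;25;10m[48;2;18;24;9m🬎[0m
[38;2;15;22;7m[48;2;12;21;6m🬎[38;2;15;22;7m[48;2;12;21;6m🬎[38;2;15;22;7m[48;2;12;21;6m🬎[38;2;85;42;99m[48;2;12;21;6m🬬[38;2;85;42;99m[48;2;85;42;99m [38;2;85;42;99m[48;2;85;42;99m [38;2;85;42;99m[48;2;18;14;19m🬆[38;2;22;11;26m[48;2;13;21;6m🬀[38;2;15;22;7m[48;2;12;21;6m🬎[38;2;15;22;7m[48;2;12;21;6m🬎[0m
[38;2;10;20;5m[48;2;7;18;4m🬂[38;2;10;20;5m[48;2;7;18;4m🬂[38;2;10;20;5m[48;2;7;18;4m🬂[38;2;85;42;99m[48;2;8;18;4m🬁[38;2;85;42;99m[48;2;12;15;11m🬆[38;2;85;42;99m[48;2;10;17;8m🬀[38;2;10;20;5m[48;2;7;18;4m🬂[38;2;10;20;5m[48;2;7;18;4m🬂[38;2;10;20;5m[48;2;7;18;4m🬂[38;2;10;20;5m[48;2;7;18;4m🬂[0m
</frame>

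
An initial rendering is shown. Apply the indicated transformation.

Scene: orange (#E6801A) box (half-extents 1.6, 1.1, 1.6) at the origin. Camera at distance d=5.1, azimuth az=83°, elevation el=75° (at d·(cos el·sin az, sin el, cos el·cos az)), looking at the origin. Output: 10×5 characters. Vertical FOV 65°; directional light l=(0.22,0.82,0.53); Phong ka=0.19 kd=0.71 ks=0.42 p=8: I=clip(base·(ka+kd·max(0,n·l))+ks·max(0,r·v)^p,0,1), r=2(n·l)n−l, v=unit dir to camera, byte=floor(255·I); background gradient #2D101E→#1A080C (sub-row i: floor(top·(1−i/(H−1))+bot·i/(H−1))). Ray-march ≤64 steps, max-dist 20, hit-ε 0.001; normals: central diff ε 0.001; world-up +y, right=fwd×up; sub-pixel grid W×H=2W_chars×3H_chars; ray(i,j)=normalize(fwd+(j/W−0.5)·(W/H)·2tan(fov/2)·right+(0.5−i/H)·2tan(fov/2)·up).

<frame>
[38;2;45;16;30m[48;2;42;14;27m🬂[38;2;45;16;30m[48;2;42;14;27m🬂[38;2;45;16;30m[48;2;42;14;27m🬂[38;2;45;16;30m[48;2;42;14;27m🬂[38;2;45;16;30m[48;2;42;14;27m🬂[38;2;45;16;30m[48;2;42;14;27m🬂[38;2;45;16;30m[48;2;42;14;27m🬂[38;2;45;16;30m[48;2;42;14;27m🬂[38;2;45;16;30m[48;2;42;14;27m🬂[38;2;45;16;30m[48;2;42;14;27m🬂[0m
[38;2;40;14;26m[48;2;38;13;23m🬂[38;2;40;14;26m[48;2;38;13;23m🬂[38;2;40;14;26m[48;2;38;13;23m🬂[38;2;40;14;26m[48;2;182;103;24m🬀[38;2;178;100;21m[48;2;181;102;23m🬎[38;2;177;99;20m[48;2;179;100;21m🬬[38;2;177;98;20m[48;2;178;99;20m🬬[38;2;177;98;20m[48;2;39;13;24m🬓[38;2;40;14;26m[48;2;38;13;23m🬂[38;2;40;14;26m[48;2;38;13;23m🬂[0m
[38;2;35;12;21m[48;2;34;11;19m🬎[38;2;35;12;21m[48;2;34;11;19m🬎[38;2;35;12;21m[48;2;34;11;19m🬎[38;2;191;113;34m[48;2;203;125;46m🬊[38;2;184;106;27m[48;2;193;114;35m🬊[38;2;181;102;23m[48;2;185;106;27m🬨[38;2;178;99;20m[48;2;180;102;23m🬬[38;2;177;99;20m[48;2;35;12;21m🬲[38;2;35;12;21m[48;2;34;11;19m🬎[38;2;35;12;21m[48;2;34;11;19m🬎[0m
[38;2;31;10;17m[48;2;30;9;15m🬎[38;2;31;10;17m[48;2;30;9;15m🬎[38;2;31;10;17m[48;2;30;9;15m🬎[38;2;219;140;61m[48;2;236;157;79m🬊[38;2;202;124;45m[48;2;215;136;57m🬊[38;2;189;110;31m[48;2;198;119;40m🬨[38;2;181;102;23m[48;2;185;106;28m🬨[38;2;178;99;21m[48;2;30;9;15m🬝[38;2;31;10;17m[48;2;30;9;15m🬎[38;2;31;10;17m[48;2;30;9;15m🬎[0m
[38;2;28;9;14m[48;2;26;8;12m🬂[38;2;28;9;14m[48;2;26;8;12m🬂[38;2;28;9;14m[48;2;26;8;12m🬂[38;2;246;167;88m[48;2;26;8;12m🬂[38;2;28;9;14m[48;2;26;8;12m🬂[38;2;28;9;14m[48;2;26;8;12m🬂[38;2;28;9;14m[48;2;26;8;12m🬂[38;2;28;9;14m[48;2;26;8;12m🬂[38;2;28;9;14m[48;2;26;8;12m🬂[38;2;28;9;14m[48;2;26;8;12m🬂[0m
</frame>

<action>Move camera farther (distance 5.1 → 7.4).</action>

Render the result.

<frame>
[38;2;45;16;30m[48;2;42;14;27m🬂[38;2;45;16;30m[48;2;42;14;27m🬂[38;2;45;16;30m[48;2;42;14;27m🬂[38;2;45;16;30m[48;2;42;14;27m🬂[38;2;45;16;30m[48;2;42;14;27m🬂[38;2;45;16;30m[48;2;42;14;27m🬂[38;2;45;16;30m[48;2;42;14;27m🬂[38;2;45;16;30m[48;2;42;14;27m🬂[38;2;45;16;30m[48;2;42;14;27m🬂[38;2;45;16;30m[48;2;42;14;27m🬂[0m
[38;2;40;14;26m[48;2;38;13;23m🬂[38;2;40;14;26m[48;2;38;13;23m🬂[38;2;40;14;26m[48;2;38;13;23m🬂[38;2;39;13;24m[48;2;184;105;26m🬝[38;2;39;13;25m[48;2;181;102;23m🬎[38;2;39;13;25m[48;2;178;99;21m🬎[38;2;178;99;20m[48;2;39;13;24m🬏[38;2;40;14;26m[48;2;38;13;23m🬂[38;2;40;14;26m[48;2;38;13;23m🬂[38;2;40;14;26m[48;2;38;13;23m🬂[0m
[38;2;35;12;21m[48;2;34;11;19m🬎[38;2;35;12;21m[48;2;34;11;19m🬎[38;2;35;12;21m[48;2;34;11;19m🬎[38;2;188;110;31m[48;2;34;11;20m🬁[38;2;184;106;27m[48;2;193;114;35m🬊[38;2;181;102;23m[48;2;185;106;27m🬨[38;2;66;33;16m[48;2;179;100;21m🬉[38;2;35;12;21m[48;2;34;11;19m🬎[38;2;35;12;21m[48;2;34;11;19m🬎[38;2;35;12;21m[48;2;34;11;19m🬎[0m
[38;2;31;10;17m[48;2;30;9;15m🬎[38;2;31;10;17m[48;2;30;9;15m🬎[38;2;31;10;17m[48;2;30;9;15m🬎[38;2;31;10;17m[48;2;30;9;15m🬎[38;2;205;126;47m[48;2;30;9;15m🬎[38;2;191;112;33m[48;2;30;9;15m🬆[38;2;181;102;23m[48;2;30;9;16m🬂[38;2;31;10;17m[48;2;30;9;15m🬎[38;2;31;10;17m[48;2;30;9;15m🬎[38;2;31;10;17m[48;2;30;9;15m🬎[0m
[38;2;28;9;14m[48;2;26;8;12m🬂[38;2;28;9;14m[48;2;26;8;12m🬂[38;2;28;9;14m[48;2;26;8;12m🬂[38;2;28;9;14m[48;2;26;8;12m🬂[38;2;28;9;14m[48;2;26;8;12m🬂[38;2;28;9;14m[48;2;26;8;12m🬂[38;2;28;9;14m[48;2;26;8;12m🬂[38;2;28;9;14m[48;2;26;8;12m🬂[38;2;28;9;14m[48;2;26;8;12m🬂[38;2;28;9;14m[48;2;26;8;12m🬂[0m
</frame>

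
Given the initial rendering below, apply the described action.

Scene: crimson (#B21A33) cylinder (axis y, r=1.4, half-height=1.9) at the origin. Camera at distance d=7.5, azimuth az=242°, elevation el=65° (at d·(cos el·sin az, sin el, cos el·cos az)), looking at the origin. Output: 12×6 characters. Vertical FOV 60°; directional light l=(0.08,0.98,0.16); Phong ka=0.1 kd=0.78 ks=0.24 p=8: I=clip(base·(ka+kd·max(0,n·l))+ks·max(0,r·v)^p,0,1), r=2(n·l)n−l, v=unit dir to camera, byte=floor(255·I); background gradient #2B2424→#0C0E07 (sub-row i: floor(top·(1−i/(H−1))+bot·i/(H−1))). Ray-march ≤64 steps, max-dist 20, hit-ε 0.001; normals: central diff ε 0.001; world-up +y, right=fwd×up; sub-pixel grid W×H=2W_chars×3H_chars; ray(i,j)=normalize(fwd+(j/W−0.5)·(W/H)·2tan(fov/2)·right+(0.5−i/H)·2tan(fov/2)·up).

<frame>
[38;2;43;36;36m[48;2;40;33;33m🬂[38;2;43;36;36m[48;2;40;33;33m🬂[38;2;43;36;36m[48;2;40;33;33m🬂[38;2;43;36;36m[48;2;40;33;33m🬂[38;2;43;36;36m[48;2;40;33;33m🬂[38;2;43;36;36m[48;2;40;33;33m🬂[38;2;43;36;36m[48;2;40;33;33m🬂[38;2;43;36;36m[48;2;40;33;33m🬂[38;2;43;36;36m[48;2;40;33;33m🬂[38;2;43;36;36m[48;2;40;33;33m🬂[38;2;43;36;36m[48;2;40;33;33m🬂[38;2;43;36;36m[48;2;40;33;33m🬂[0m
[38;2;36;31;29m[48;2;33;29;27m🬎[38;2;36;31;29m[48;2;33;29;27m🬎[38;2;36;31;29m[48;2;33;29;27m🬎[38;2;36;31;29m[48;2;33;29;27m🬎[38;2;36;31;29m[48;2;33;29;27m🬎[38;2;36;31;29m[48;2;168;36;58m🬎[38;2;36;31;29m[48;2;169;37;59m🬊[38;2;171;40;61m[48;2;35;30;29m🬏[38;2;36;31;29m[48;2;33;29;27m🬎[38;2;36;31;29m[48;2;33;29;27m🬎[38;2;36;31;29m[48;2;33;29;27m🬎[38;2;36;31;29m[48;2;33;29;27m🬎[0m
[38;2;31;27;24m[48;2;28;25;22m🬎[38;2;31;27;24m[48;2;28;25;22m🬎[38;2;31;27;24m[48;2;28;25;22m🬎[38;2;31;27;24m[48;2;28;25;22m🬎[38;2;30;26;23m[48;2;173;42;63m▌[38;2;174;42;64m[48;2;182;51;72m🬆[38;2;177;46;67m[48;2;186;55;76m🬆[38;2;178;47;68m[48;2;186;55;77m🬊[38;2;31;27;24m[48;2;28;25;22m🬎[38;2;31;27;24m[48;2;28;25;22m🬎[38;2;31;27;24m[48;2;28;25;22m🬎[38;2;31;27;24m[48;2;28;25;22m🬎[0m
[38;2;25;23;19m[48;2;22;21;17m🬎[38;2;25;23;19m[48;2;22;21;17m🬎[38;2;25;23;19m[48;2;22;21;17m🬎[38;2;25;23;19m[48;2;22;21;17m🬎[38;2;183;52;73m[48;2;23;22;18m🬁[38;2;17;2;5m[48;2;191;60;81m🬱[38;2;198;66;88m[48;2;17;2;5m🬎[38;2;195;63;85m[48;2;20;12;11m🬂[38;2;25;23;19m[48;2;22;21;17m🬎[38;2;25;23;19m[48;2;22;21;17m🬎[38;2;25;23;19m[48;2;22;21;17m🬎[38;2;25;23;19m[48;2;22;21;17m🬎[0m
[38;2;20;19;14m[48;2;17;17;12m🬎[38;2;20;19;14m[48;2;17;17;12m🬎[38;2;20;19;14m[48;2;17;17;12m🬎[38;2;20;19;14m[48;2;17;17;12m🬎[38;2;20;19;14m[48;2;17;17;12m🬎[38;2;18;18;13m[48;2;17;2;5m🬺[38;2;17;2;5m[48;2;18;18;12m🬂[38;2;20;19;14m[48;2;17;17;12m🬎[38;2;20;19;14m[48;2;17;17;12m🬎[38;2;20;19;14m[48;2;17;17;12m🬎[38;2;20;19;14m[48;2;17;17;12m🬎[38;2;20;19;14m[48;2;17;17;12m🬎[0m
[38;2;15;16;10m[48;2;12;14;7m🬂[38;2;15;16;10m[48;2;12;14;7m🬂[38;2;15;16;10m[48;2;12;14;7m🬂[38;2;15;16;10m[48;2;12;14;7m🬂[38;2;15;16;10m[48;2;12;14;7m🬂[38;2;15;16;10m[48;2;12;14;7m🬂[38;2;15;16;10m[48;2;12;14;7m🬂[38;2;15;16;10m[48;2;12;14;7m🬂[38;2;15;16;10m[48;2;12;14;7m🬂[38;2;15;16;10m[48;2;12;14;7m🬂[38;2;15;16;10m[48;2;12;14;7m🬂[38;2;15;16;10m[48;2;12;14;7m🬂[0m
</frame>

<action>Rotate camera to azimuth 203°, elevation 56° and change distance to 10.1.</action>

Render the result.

<frame>
[38;2;43;36;36m[48;2;40;33;33m🬂[38;2;43;36;36m[48;2;40;33;33m🬂[38;2;43;36;36m[48;2;40;33;33m🬂[38;2;43;36;36m[48;2;40;33;33m🬂[38;2;43;36;36m[48;2;40;33;33m🬂[38;2;43;36;36m[48;2;40;33;33m🬂[38;2;43;36;36m[48;2;40;33;33m🬂[38;2;43;36;36m[48;2;40;33;33m🬂[38;2;43;36;36m[48;2;40;33;33m🬂[38;2;43;36;36m[48;2;40;33;33m🬂[38;2;43;36;36m[48;2;40;33;33m🬂[38;2;43;36;36m[48;2;40;33;33m🬂[0m
[38;2;36;31;29m[48;2;33;29;27m🬎[38;2;36;31;29m[48;2;33;29;27m🬎[38;2;36;31;29m[48;2;33;29;27m🬎[38;2;36;31;29m[48;2;33;29;27m🬎[38;2;36;31;29m[48;2;33;29;27m🬎[38;2;36;31;29m[48;2;33;29;27m🬎[38;2;36;31;29m[48;2;33;29;27m🬎[38;2;36;31;29m[48;2;33;29;27m🬎[38;2;36;31;29m[48;2;33;29;27m🬎[38;2;36;31;29m[48;2;33;29;27m🬎[38;2;36;31;29m[48;2;33;29;27m🬎[38;2;36;31;29m[48;2;33;29;27m🬎[0m
[38;2;31;27;24m[48;2;28;25;22m🬎[38;2;31;27;24m[48;2;28;25;22m🬎[38;2;31;27;24m[48;2;28;25;22m🬎[38;2;31;27;24m[48;2;28;25;22m🬎[38;2;31;27;24m[48;2;28;25;22m🬎[38;2;32;28;25m[48;2;171;40;61m🬀[38;2;168;36;58m[48;2;176;44;66m🬎[38;2;172;40;62m[48;2;30;26;24m🬓[38;2;31;27;24m[48;2;28;25;22m🬎[38;2;31;27;24m[48;2;28;25;22m🬎[38;2;31;27;24m[48;2;28;25;22m🬎[38;2;31;27;24m[48;2;28;25;22m🬎[0m
[38;2;25;23;19m[48;2;22;21;17m🬎[38;2;25;23;19m[48;2;22;21;17m🬎[38;2;25;23;19m[48;2;22;21;17m🬎[38;2;25;23;19m[48;2;22;21;17m🬎[38;2;25;23;19m[48;2;22;21;17m🬎[38;2;18;5;7m[48;2;182;51;73m🬺[38;2;182;51;72m[48;2;17;2;5m🬂[38;2;17;2;5m[48;2;23;22;18m🬄[38;2;25;23;19m[48;2;22;21;17m🬎[38;2;25;23;19m[48;2;22;21;17m🬎[38;2;25;23;19m[48;2;22;21;17m🬎[38;2;25;23;19m[48;2;22;21;17m🬎[0m
[38;2;20;19;14m[48;2;17;17;12m🬎[38;2;20;19;14m[48;2;17;17;12m🬎[38;2;20;19;14m[48;2;17;17;12m🬎[38;2;20;19;14m[48;2;17;17;12m🬎[38;2;20;19;14m[48;2;17;17;12m🬎[38;2;20;19;14m[48;2;17;17;12m🬎[38;2;17;2;5m[48;2;18;18;13m🬀[38;2;20;19;14m[48;2;17;17;12m🬎[38;2;20;19;14m[48;2;17;17;12m🬎[38;2;20;19;14m[48;2;17;17;12m🬎[38;2;20;19;14m[48;2;17;17;12m🬎[38;2;20;19;14m[48;2;17;17;12m🬎[0m
[38;2;15;16;10m[48;2;12;14;7m🬂[38;2;15;16;10m[48;2;12;14;7m🬂[38;2;15;16;10m[48;2;12;14;7m🬂[38;2;15;16;10m[48;2;12;14;7m🬂[38;2;15;16;10m[48;2;12;14;7m🬂[38;2;15;16;10m[48;2;12;14;7m🬂[38;2;15;16;10m[48;2;12;14;7m🬂[38;2;15;16;10m[48;2;12;14;7m🬂[38;2;15;16;10m[48;2;12;14;7m🬂[38;2;15;16;10m[48;2;12;14;7m🬂[38;2;15;16;10m[48;2;12;14;7m🬂[38;2;15;16;10m[48;2;12;14;7m🬂[0m
</frame>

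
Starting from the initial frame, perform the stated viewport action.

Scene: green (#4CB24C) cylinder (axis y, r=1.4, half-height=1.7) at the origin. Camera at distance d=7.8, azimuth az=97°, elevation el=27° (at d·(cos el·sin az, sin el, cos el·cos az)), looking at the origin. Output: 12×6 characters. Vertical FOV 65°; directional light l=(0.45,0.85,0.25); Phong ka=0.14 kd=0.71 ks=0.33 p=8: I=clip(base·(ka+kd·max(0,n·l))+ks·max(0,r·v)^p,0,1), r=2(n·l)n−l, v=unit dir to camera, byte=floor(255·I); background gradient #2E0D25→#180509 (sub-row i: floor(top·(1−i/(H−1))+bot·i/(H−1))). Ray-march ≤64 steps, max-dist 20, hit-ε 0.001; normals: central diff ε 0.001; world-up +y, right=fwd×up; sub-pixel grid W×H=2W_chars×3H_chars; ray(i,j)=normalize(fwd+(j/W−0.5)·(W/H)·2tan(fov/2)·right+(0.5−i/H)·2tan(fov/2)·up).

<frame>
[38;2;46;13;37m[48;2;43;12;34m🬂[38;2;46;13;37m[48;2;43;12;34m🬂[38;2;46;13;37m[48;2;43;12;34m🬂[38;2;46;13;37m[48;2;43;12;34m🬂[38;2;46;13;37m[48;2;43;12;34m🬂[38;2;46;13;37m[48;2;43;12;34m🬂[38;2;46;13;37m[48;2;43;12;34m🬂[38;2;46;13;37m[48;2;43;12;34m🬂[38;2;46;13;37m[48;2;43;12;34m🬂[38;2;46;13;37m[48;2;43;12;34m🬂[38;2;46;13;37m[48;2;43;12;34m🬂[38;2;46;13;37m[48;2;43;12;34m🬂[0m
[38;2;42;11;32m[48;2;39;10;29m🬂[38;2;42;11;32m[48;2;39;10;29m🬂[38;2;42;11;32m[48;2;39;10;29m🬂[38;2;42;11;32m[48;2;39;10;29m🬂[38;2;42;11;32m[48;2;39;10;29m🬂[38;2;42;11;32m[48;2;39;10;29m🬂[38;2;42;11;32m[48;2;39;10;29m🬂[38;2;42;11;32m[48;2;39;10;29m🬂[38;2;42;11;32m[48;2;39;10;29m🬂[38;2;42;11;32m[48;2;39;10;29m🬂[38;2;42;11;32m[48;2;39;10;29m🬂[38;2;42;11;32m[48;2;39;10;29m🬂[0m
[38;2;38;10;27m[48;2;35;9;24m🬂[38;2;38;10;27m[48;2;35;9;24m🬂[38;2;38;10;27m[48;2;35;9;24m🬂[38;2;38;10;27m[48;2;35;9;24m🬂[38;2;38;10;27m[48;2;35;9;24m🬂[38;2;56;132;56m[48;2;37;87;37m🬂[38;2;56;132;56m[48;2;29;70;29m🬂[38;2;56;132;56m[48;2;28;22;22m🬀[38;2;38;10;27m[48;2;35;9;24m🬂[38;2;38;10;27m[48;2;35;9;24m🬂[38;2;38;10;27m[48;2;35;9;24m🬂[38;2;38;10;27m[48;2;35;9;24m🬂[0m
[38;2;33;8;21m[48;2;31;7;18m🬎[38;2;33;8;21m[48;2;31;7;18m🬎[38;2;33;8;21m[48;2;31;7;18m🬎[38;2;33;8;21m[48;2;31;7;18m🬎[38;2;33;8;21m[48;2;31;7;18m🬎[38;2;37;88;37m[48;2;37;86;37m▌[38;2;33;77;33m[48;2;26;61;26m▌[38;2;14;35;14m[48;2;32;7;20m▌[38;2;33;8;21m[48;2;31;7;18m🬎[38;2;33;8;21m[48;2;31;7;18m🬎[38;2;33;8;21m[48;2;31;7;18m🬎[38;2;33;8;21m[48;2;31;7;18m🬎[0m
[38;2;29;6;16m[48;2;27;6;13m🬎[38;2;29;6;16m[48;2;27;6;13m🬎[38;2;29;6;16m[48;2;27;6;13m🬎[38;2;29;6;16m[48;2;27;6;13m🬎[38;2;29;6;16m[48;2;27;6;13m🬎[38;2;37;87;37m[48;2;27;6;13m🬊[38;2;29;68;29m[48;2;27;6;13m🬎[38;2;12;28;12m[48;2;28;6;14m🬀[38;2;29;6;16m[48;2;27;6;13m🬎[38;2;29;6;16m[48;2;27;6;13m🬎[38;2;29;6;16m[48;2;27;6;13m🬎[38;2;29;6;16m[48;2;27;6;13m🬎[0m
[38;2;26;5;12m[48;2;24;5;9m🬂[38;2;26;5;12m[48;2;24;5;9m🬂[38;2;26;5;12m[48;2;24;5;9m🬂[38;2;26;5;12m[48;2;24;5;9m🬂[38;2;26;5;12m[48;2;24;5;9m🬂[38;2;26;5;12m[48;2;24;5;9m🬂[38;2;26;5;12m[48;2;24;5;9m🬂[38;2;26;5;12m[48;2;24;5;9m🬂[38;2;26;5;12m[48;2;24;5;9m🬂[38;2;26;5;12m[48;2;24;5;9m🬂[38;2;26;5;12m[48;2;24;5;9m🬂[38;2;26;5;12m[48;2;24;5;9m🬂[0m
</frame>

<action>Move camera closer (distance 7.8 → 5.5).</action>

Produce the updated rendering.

<frame>
[38;2;46;13;37m[48;2;43;12;34m🬂[38;2;46;13;37m[48;2;43;12;34m🬂[38;2;46;13;37m[48;2;43;12;34m🬂[38;2;46;13;37m[48;2;43;12;34m🬂[38;2;46;13;37m[48;2;43;12;34m🬂[38;2;46;13;37m[48;2;43;12;34m🬂[38;2;46;13;37m[48;2;43;12;34m🬂[38;2;46;13;37m[48;2;43;12;34m🬂[38;2;46;13;37m[48;2;43;12;34m🬂[38;2;46;13;37m[48;2;43;12;34m🬂[38;2;46;13;37m[48;2;43;12;34m🬂[38;2;46;13;37m[48;2;43;12;34m🬂[0m
[38;2;42;11;32m[48;2;39;10;29m🬂[38;2;42;11;32m[48;2;39;10;29m🬂[38;2;42;11;32m[48;2;39;10;29m🬂[38;2;42;11;32m[48;2;39;10;29m🬂[38;2;41;11;31m[48;2;46;109;46m🬎[38;2;42;11;32m[48;2;56;132;56m🬂[38;2;42;11;32m[48;2;56;132;56m🬂[38;2;56;132;56m[48;2;41;11;31m🬱[38;2;40;10;30m[48;2;10;24;10m🬬[38;2;42;11;32m[48;2;39;10;29m🬂[38;2;42;11;32m[48;2;39;10;29m🬂[38;2;42;11;32m[48;2;39;10;29m🬂[0m
[38;2;38;10;27m[48;2;35;9;24m🬂[38;2;38;10;27m[48;2;35;9;24m🬂[38;2;38;10;27m[48;2;35;9;24m🬂[38;2;38;10;27m[48;2;35;9;24m🬂[38;2;36;86;36m[48;2;35;9;23m🬬[38;2;35;83;35m[48;2;37;87;37m▐[38;2;33;77;33m[48;2;29;69;29m▌[38;2;24;58;24m[48;2;18;43;18m▌[38;2;10;24;10m[48;2;36;9;24m🬄[38;2;38;10;27m[48;2;35;9;24m🬂[38;2;38;10;27m[48;2;35;9;24m🬂[38;2;38;10;27m[48;2;35;9;24m🬂[0m
[38;2;33;8;21m[48;2;31;7;18m🬎[38;2;33;8;21m[48;2;31;7;18m🬎[38;2;33;8;21m[48;2;31;7;18m🬎[38;2;33;8;21m[48;2;31;7;18m🬎[38;2;37;88;37m[48;2;32;7;20m▐[38;2;35;84;35m[48;2;37;88;37m▐[38;2;33;77;33m[48;2;29;67;29m▌[38;2;23;55;23m[48;2;15;36;15m▌[38;2;33;8;21m[48;2;31;7;18m🬎[38;2;33;8;21m[48;2;31;7;18m🬎[38;2;33;8;21m[48;2;31;7;18m🬎[38;2;33;8;21m[48;2;31;7;18m🬎[0m
[38;2;29;6;16m[48;2;27;6;13m🬎[38;2;29;6;16m[48;2;27;6;13m🬎[38;2;29;6;16m[48;2;27;6;13m🬎[38;2;29;6;16m[48;2;27;6;13m🬎[38;2;37;87;37m[48;2;28;6;14m🬉[38;2;38;89;38m[48;2;36;84;36m▌[38;2;33;77;33m[48;2;28;66;28m▌[38;2;21;51;21m[48;2;16;19;11m▌[38;2;29;6;16m[48;2;27;6;13m🬎[38;2;29;6;16m[48;2;27;6;13m🬎[38;2;29;6;16m[48;2;27;6;13m🬎[38;2;29;6;16m[48;2;27;6;13m🬎[0m
[38;2;26;5;12m[48;2;24;5;9m🬂[38;2;26;5;12m[48;2;24;5;9m🬂[38;2;26;5;12m[48;2;24;5;9m🬂[38;2;26;5;12m[48;2;24;5;9m🬂[38;2;26;5;12m[48;2;24;5;9m🬂[38;2;26;5;12m[48;2;24;5;9m🬂[38;2;33;77;33m[48;2;24;5;10m🬀[38;2;26;5;12m[48;2;24;5;9m🬂[38;2;26;5;12m[48;2;24;5;9m🬂[38;2;26;5;12m[48;2;24;5;9m🬂[38;2;26;5;12m[48;2;24;5;9m🬂[38;2;26;5;12m[48;2;24;5;9m🬂[0m
</frame>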